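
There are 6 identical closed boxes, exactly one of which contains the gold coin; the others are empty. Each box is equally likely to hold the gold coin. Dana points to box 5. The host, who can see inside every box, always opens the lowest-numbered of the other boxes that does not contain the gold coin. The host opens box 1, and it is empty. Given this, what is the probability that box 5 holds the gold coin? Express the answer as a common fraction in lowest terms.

Apply Bayes' rule, conditioning on where the gold coin actually is.
If it is in box 1 (prior 1/6): the host opened box 1, so this case is ruled out; weight (1/6)·0 = 0.
If it is in any of boxes 2, 3, 4, 5, and 6 (prior 1/6 each): box 1 is the lowest-numbered option available, probability 1; weight (1/6)·1 = 1/6 each.
The weights sum to 5/6.
So P(the gold coin in box 5 | the host opened box 1) = (1/6) / (5/6) = 1/5.

1/5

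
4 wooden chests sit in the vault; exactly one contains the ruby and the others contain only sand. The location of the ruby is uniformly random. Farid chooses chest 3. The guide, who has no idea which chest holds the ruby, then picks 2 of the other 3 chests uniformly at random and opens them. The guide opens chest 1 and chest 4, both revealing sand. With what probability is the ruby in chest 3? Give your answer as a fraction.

1/2

Consider each possible location of the ruby in turn.
If it is in either of chests 1 and 4 (prior 1/4 each): that chest was opened and seen not to hold the prize — ruled out; weight (1/4)·0 = 0 each.
If it is in either of chests 2 and 3 (prior 1/4 each): the guide picks exactly this set with probability 1/3 regardless, and none is the prize; weight (1/4)·(1/3) = 1/12 each.
The weights sum to 1/6.
So P(the ruby in chest 3 | the guide opened chest 1 and chest 4) = (1/12) / (1/6) = 1/2.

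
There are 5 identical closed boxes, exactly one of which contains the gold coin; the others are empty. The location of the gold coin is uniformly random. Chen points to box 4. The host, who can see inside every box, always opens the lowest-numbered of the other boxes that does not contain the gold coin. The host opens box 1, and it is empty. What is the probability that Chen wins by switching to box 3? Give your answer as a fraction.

1/4

Consider each possible location of the gold coin in turn.
If it is in box 1 (prior 1/5): the host opened box 1, so this case is ruled out; weight (1/5)·0 = 0.
If it is in any of boxes 2, 3, 4, and 5 (prior 1/5 each): box 1 is the lowest-numbered option available, probability 1; weight (1/5)·1 = 1/5 each.
The weights sum to 4/5.
So P(the gold coin in box 3 | the host opened box 1) = (1/5) / (4/5) = 1/4.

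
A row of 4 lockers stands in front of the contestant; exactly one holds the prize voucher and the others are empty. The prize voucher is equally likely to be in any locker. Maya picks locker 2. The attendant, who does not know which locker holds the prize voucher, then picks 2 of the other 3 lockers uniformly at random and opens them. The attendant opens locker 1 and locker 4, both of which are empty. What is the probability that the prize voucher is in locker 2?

Because the attendant chose which lockers to open without knowing where the prize voucher is, the choice is independent of the prize location. Learning that none of the 2 opened lockers holds the prize voucher simply rules out those 2 locations and leaves the remaining 2 lockers still equally likely by symmetry.
So P(the prize voucher in locker 2) = 1/2.

1/2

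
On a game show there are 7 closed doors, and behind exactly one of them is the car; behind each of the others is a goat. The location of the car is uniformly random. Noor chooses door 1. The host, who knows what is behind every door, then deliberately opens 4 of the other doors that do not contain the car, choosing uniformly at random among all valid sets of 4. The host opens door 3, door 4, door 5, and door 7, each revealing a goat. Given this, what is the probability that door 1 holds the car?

1/7

Consider each possible location of the car in turn.
If it is behind door 1 (prior 1/7): the host has 15 equally likely choices, so probability 1/15; weight (1/7)·(1/15) = 1/105.
If it is behind either of doors 2 and 6 (prior 1/7 each): the host has 5 equally likely choices, so probability 1/5; weight (1/7)·(1/5) = 1/35 each.
If it is behind any of doors 3, 4, 5, and 7 (prior 1/7 each): that door was opened and seen not to hold the prize — ruled out; weight (1/7)·0 = 0 each.
The weights sum to 1/15.
So P(the car behind door 1 | the host opened door 3, door 4, door 5, and door 7) = (1/105) / (1/15) = 1/7.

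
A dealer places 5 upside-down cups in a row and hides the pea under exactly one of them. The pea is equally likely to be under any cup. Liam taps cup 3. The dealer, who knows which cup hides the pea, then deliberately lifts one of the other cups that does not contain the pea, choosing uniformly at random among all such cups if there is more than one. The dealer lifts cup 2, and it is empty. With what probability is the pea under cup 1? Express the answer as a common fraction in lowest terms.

4/15

Apply Bayes' rule, conditioning on where the pea actually is.
If it is under any of cups 1, 4, and 5 (prior 1/5 each): the dealer has 3 equally likely choices, so probability 1/3; weight (1/5)·(1/3) = 1/15 each.
If it is under cup 2 (prior 1/5): the dealer opened cup 2, so this case is ruled out; weight (1/5)·0 = 0.
If it is under cup 3 (prior 1/5): the dealer has 4 equally likely choices, so probability 1/4; weight (1/5)·(1/4) = 1/20.
The weights sum to 1/4.
So P(the pea under cup 1 | the dealer opened cup 2) = (1/15) / (1/4) = 4/15.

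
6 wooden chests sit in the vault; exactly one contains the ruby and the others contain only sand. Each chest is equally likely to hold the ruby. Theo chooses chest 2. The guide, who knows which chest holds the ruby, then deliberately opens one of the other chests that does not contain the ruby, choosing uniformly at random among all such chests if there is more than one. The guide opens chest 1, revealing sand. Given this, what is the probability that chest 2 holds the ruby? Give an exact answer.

1/6

Consider each possible location of the ruby in turn.
If it is in chest 1 (prior 1/6): the guide opened chest 1, so this case is ruled out; weight (1/6)·0 = 0.
If it is in chest 2 (prior 1/6): the guide has 5 equally likely choices, so probability 1/5; weight (1/6)·(1/5) = 1/30.
If it is in any of chests 3, 4, 5, and 6 (prior 1/6 each): the guide has 4 equally likely choices, so probability 1/4; weight (1/6)·(1/4) = 1/24 each.
The weights sum to 1/5.
So P(the ruby in chest 2 | the guide opened chest 1) = (1/30) / (1/5) = 1/6.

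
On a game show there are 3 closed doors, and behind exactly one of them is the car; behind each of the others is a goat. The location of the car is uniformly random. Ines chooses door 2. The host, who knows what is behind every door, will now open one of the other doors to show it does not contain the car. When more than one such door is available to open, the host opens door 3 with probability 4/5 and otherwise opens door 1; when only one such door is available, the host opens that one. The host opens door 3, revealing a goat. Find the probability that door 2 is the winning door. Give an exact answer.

4/9

Condition on the true location of the car.
If it is behind door 1 (prior 1/3): only door 3 is available, probability 1; weight (1/3)·1 = 1/3.
If it is behind door 2 (prior 1/3): door 3 is available, opened with probability 4/5; weight (1/3)·(4/5) = 4/15.
If it is behind door 3 (prior 1/3): the host opened door 3, so this case is ruled out; weight (1/3)·0 = 0.
The weights sum to 3/5.
So P(the car behind door 2 | the host opened door 3) = (4/15) / (3/5) = 4/9.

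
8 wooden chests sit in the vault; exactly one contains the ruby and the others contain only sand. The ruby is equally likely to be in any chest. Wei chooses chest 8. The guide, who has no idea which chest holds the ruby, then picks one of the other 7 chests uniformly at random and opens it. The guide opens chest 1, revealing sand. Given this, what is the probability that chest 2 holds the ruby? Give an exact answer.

Consider each possible location of the ruby in turn.
If it is in chest 1 (prior 1/8): the guide opened chest 1, so this case is ruled out; weight (1/8)·0 = 0.
If it is in any of chests 2, 3, 4, 5, 6, 7, and 8 (prior 1/8 each): the guide picks chest 1 with probability 1/7 regardless, and it is not the prize; weight (1/8)·(1/7) = 1/56 each.
The weights sum to 1/8.
So P(the ruby in chest 2 | the guide opened chest 1) = (1/56) / (1/8) = 1/7.

1/7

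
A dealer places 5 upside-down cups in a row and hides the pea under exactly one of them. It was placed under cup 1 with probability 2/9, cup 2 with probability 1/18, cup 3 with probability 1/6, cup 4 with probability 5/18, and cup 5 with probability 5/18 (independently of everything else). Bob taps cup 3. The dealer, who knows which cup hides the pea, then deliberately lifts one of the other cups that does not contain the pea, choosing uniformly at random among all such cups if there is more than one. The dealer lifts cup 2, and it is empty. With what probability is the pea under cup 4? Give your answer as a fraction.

4/13

Apply Bayes' rule, conditioning on where the pea actually is.
If it is under cup 1 (prior 2/9): the dealer has 3 equally likely choices, so probability 1/3; weight (2/9)·(1/3) = 2/27.
If it is under cup 2 (prior 1/18): the dealer opened cup 2, so this case is ruled out; weight (1/18)·0 = 0.
If it is under cup 3 (prior 1/6): the dealer has 4 equally likely choices, so probability 1/4; weight (1/6)·(1/4) = 1/24.
If it is under either of cups 4 and 5 (prior 5/18 each): the dealer has 3 equally likely choices, so probability 1/3; weight (5/18)·(1/3) = 5/54 each.
The weights sum to 65/216.
So P(the pea under cup 4 | the dealer opened cup 2) = (5/54) / (65/216) = 4/13.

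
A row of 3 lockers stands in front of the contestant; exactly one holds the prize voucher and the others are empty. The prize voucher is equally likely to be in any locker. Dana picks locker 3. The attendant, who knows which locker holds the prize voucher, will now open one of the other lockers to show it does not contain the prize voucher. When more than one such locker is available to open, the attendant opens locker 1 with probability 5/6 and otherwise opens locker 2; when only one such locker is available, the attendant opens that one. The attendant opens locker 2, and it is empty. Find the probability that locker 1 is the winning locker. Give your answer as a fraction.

6/7

Consider each possible location of the prize voucher in turn.
If it is in locker 1 (prior 1/3): only locker 2 is available, probability 1; weight (1/3)·1 = 1/3.
If it is in locker 2 (prior 1/3): the attendant opened locker 2, so this case is ruled out; weight (1/3)·0 = 0.
If it is in locker 3 (prior 1/3): locker 1 is available but not opened, probability 1/6; weight (1/3)·(1/6) = 1/18.
The weights sum to 7/18.
So P(the prize voucher in locker 1 | the attendant opened locker 2) = (1/3) / (7/18) = 6/7.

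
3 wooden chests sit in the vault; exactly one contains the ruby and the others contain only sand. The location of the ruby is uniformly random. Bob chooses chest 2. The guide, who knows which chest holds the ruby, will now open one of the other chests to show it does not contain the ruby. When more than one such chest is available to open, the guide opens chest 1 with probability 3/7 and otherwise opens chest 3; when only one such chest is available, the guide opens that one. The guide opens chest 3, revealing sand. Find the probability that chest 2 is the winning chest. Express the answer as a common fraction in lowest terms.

4/11

Apply Bayes' rule, conditioning on where the ruby actually is.
If it is in chest 1 (prior 1/3): only chest 3 is available, probability 1; weight (1/3)·1 = 1/3.
If it is in chest 2 (prior 1/3): chest 1 is available but not opened, probability 4/7; weight (1/3)·(4/7) = 4/21.
If it is in chest 3 (prior 1/3): the guide opened chest 3, so this case is ruled out; weight (1/3)·0 = 0.
The weights sum to 11/21.
So P(the ruby in chest 2 | the guide opened chest 3) = (4/21) / (11/21) = 4/11.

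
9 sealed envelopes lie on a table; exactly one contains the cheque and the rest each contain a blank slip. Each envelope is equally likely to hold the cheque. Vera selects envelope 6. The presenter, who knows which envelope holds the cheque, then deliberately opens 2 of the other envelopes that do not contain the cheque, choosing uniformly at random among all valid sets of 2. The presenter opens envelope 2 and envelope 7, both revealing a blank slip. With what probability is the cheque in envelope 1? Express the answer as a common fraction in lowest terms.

Condition on the true location of the cheque.
If it is in any of envelopes 1, 3, 4, 5, 8, and 9 (prior 1/9 each): the presenter has 21 equally likely choices, so probability 1/21; weight (1/9)·(1/21) = 1/189 each.
If it is in either of envelopes 2 and 7 (prior 1/9 each): that envelope was opened and seen not to hold the prize — ruled out; weight (1/9)·0 = 0 each.
If it is in envelope 6 (prior 1/9): the presenter has 28 equally likely choices, so probability 1/28; weight (1/9)·(1/28) = 1/252.
The weights sum to 1/28.
So P(the cheque in envelope 1 | the presenter opened envelope 2 and envelope 7) = (1/189) / (1/28) = 4/27.

4/27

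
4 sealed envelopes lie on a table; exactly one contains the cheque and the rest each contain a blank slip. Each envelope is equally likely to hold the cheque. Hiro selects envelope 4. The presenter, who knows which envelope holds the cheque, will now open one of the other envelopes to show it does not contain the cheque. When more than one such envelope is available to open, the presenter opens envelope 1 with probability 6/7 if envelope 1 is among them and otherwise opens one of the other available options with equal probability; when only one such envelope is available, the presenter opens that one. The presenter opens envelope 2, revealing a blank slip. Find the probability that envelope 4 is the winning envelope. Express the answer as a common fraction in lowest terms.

Apply Bayes' rule, conditioning on where the cheque actually is.
If it is in envelope 1 (prior 1/4): envelope 1 holds the prize so is unavailable; the presenter chooses uniformly among the 2 others, probability 1/2; weight (1/4)·(1/2) = 1/8.
If it is in envelope 2 (prior 1/4): the presenter opened envelope 2, so this case is ruled out; weight (1/4)·0 = 0.
If it is in envelope 3 (prior 1/4): envelope 1 is available but not opened, probability 1/7; weight (1/4)·(1/7) = 1/28.
If it is in envelope 4 (prior 1/4): envelope 1 is available but not opened; envelope 2 gets probability (1 − 6/7)/2 = 1/14; weight (1/4)·(1/14) = 1/56.
The weights sum to 5/28.
So P(the cheque in envelope 4 | the presenter opened envelope 2) = (1/56) / (5/28) = 1/10.

1/10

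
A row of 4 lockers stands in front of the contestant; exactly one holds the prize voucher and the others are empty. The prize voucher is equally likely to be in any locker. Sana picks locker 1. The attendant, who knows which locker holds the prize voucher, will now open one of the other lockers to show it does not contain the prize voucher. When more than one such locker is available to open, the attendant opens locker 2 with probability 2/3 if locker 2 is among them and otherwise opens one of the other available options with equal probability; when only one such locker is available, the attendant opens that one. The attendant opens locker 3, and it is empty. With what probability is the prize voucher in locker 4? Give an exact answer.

Condition on the true location of the prize voucher.
If it is in locker 1 (prior 1/4): locker 2 is available but not opened; locker 3 gets probability (1 − 2/3)/2 = 1/6; weight (1/4)·(1/6) = 1/24.
If it is in locker 2 (prior 1/4): locker 2 holds the prize so is unavailable; the attendant chooses uniformly among the 2 others, probability 1/2; weight (1/4)·(1/2) = 1/8.
If it is in locker 3 (prior 1/4): the attendant opened locker 3, so this case is ruled out; weight (1/4)·0 = 0.
If it is in locker 4 (prior 1/4): locker 2 is available but not opened, probability 1/3; weight (1/4)·(1/3) = 1/12.
The weights sum to 1/4.
So P(the prize voucher in locker 4 | the attendant opened locker 3) = (1/12) / (1/4) = 1/3.

1/3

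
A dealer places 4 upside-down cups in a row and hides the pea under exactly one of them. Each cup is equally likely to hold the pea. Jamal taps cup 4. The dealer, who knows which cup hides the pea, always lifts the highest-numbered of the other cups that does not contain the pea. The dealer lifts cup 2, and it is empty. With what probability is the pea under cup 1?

Consider each possible location of the pea in turn.
If it is under either of cups 1 and 4 (prior 1/4 each): the dealer would have opened cup 3 instead, probability 0; weight (1/4)·0 = 0 each.
If it is under cup 2 (prior 1/4): the dealer opened cup 2, so this case is ruled out; weight (1/4)·0 = 0.
If it is under cup 3 (prior 1/4): cup 2 is the highest-numbered option available, probability 1; weight (1/4)·1 = 1/4.
The weights sum to 1/4.
So P(the pea under cup 1 | the dealer opened cup 2) = 0 / (1/4) = 0.

0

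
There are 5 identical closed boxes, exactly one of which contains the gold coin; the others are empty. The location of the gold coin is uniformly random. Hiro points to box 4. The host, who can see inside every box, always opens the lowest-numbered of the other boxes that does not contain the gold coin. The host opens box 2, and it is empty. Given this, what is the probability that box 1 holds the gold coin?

Apply Bayes' rule, conditioning on where the gold coin actually is.
If it is in box 1 (prior 1/5): box 2 is the lowest-numbered option available, probability 1; weight (1/5)·1 = 1/5.
If it is in box 2 (prior 1/5): the host opened box 2, so this case is ruled out; weight (1/5)·0 = 0.
If it is in any of boxes 3, 4, and 5 (prior 1/5 each): the host would have opened box 1 instead, probability 0; weight (1/5)·0 = 0 each.
The weights sum to 1/5.
So P(the gold coin in box 1 | the host opened box 2) = (1/5) / (1/5) = 1.

1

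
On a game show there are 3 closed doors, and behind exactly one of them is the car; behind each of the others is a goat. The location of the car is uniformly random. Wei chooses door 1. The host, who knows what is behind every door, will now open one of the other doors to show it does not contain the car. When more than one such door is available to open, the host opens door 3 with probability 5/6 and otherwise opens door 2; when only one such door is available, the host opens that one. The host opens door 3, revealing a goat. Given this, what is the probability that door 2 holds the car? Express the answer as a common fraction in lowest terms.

6/11

Apply Bayes' rule, conditioning on where the car actually is.
If it is behind door 1 (prior 1/3): door 3 is available, opened with probability 5/6; weight (1/3)·(5/6) = 5/18.
If it is behind door 2 (prior 1/3): only door 3 is available, probability 1; weight (1/3)·1 = 1/3.
If it is behind door 3 (prior 1/3): the host opened door 3, so this case is ruled out; weight (1/3)·0 = 0.
The weights sum to 11/18.
So P(the car behind door 2 | the host opened door 3) = (1/3) / (11/18) = 6/11.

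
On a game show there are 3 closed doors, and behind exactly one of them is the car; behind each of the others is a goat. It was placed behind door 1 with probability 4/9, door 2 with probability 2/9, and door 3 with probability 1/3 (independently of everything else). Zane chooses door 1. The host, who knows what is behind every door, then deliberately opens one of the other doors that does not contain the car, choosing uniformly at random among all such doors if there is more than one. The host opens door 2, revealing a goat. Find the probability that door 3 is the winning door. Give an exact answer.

Apply Bayes' rule, conditioning on where the car actually is.
If it is behind door 1 (prior 4/9): the host has 2 equally likely choices, so probability 1/2; weight (4/9)·(1/2) = 2/9.
If it is behind door 2 (prior 2/9): the host opened door 2, so this case is ruled out; weight (2/9)·0 = 0.
If it is behind door 3 (prior 1/3): the host has no choice, probability 1; weight (1/3)·1 = 1/3.
The weights sum to 5/9.
So P(the car behind door 3 | the host opened door 2) = (1/3) / (5/9) = 3/5.

3/5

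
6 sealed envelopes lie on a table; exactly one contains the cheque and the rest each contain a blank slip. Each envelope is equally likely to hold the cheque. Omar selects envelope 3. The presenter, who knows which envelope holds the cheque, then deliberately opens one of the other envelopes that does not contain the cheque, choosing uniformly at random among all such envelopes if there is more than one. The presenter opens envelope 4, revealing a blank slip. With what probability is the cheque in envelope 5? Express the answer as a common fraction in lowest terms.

5/24

Condition on the true location of the cheque.
If it is in any of envelopes 1, 2, 5, and 6 (prior 1/6 each): the presenter has 4 equally likely choices, so probability 1/4; weight (1/6)·(1/4) = 1/24 each.
If it is in envelope 3 (prior 1/6): the presenter has 5 equally likely choices, so probability 1/5; weight (1/6)·(1/5) = 1/30.
If it is in envelope 4 (prior 1/6): the presenter opened envelope 4, so this case is ruled out; weight (1/6)·0 = 0.
The weights sum to 1/5.
So P(the cheque in envelope 5 | the presenter opened envelope 4) = (1/24) / (1/5) = 5/24.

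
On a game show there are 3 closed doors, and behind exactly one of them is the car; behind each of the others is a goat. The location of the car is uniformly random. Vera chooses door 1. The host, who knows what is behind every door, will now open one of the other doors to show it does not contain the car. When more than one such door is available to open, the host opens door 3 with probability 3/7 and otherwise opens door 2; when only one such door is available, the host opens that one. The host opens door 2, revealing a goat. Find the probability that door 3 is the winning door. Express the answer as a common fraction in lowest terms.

Consider each possible location of the car in turn.
If it is behind door 1 (prior 1/3): door 3 is available but not opened, probability 4/7; weight (1/3)·(4/7) = 4/21.
If it is behind door 2 (prior 1/3): the host opened door 2, so this case is ruled out; weight (1/3)·0 = 0.
If it is behind door 3 (prior 1/3): only door 2 is available, probability 1; weight (1/3)·1 = 1/3.
The weights sum to 11/21.
So P(the car behind door 3 | the host opened door 2) = (1/3) / (11/21) = 7/11.

7/11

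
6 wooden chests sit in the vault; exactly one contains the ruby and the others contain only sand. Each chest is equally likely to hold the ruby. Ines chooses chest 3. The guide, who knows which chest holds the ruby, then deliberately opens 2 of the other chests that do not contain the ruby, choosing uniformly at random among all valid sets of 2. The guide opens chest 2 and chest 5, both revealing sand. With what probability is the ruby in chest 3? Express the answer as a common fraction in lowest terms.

Apply Bayes' rule, conditioning on where the ruby actually is.
If it is in any of chests 1, 4, and 6 (prior 1/6 each): the guide has 6 equally likely choices, so probability 1/6; weight (1/6)·(1/6) = 1/36 each.
If it is in either of chests 2 and 5 (prior 1/6 each): that chest was opened and seen not to hold the prize — ruled out; weight (1/6)·0 = 0 each.
If it is in chest 3 (prior 1/6): the guide has 10 equally likely choices, so probability 1/10; weight (1/6)·(1/10) = 1/60.
The weights sum to 1/10.
So P(the ruby in chest 3 | the guide opened chest 2 and chest 5) = (1/60) / (1/10) = 1/6.

1/6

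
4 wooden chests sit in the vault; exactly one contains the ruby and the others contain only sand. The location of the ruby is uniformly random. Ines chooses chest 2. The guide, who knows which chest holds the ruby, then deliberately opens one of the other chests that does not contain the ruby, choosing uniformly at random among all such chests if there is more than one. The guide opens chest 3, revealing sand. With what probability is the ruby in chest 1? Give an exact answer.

3/8

Condition on the true location of the ruby.
If it is in either of chests 1 and 4 (prior 1/4 each): the guide has 2 equally likely choices, so probability 1/2; weight (1/4)·(1/2) = 1/8 each.
If it is in chest 2 (prior 1/4): the guide has 3 equally likely choices, so probability 1/3; weight (1/4)·(1/3) = 1/12.
If it is in chest 3 (prior 1/4): the guide opened chest 3, so this case is ruled out; weight (1/4)·0 = 0.
The weights sum to 1/3.
So P(the ruby in chest 1 | the guide opened chest 3) = (1/8) / (1/3) = 3/8.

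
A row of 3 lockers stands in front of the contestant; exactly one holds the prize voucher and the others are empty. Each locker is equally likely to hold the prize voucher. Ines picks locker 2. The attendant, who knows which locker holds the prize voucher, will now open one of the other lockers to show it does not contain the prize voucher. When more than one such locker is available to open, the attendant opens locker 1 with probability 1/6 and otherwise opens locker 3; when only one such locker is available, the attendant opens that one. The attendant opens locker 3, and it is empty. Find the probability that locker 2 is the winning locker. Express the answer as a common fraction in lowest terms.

Apply Bayes' rule, conditioning on where the prize voucher actually is.
If it is in locker 1 (prior 1/3): only locker 3 is available, probability 1; weight (1/3)·1 = 1/3.
If it is in locker 2 (prior 1/3): locker 1 is available but not opened, probability 5/6; weight (1/3)·(5/6) = 5/18.
If it is in locker 3 (prior 1/3): the attendant opened locker 3, so this case is ruled out; weight (1/3)·0 = 0.
The weights sum to 11/18.
So P(the prize voucher in locker 2 | the attendant opened locker 3) = (5/18) / (11/18) = 5/11.

5/11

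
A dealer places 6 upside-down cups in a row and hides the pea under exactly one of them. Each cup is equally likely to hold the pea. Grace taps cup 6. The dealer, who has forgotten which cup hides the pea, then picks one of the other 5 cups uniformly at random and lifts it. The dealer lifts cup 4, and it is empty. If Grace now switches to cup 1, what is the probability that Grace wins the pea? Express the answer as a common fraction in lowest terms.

Because the dealer chose which cup to lift without knowing where the pea is, the choice is independent of the prize location. Learning that cup 4 does not hold the pea simply rules out that one location and leaves the remaining 5 cups still equally likely by symmetry.
So P(the pea under cup 1) = 1/5.

1/5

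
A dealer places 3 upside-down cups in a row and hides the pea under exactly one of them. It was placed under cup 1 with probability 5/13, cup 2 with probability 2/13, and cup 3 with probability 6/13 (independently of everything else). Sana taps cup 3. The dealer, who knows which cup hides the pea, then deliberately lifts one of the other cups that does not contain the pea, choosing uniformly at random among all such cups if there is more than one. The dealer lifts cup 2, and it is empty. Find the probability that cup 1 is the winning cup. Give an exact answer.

5/8

Condition on the true location of the pea.
If it is under cup 1 (prior 5/13): the dealer has no choice, probability 1; weight (5/13)·1 = 5/13.
If it is under cup 2 (prior 2/13): the dealer opened cup 2, so this case is ruled out; weight (2/13)·0 = 0.
If it is under cup 3 (prior 6/13): the dealer has 2 equally likely choices, so probability 1/2; weight (6/13)·(1/2) = 3/13.
The weights sum to 8/13.
So P(the pea under cup 1 | the dealer opened cup 2) = (5/13) / (8/13) = 5/8.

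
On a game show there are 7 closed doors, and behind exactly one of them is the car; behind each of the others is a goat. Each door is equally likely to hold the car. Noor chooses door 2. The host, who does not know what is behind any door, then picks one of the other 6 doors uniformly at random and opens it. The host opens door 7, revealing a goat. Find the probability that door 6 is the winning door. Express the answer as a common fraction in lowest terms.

Condition on the true location of the car.
If it is behind any of doors 1, 2, 3, 4, 5, and 6 (prior 1/7 each): the host picks door 7 with probability 1/6 regardless, and it is not the prize; weight (1/7)·(1/6) = 1/42 each.
If it is behind door 7 (prior 1/7): the host opened door 7, so this case is ruled out; weight (1/7)·0 = 0.
The weights sum to 1/7.
So P(the car behind door 6 | the host opened door 7) = (1/42) / (1/7) = 1/6.

1/6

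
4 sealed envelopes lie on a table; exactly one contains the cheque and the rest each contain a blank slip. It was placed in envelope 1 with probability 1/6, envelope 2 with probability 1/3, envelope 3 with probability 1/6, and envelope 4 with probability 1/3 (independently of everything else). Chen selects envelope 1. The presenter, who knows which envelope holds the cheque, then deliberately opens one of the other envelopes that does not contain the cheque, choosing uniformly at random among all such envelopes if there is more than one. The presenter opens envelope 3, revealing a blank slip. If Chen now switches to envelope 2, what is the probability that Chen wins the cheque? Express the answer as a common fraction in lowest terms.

Apply Bayes' rule, conditioning on where the cheque actually is.
If it is in envelope 1 (prior 1/6): the presenter has 3 equally likely choices, so probability 1/3; weight (1/6)·(1/3) = 1/18.
If it is in either of envelopes 2 and 4 (prior 1/3 each): the presenter has 2 equally likely choices, so probability 1/2; weight (1/3)·(1/2) = 1/6 each.
If it is in envelope 3 (prior 1/6): the presenter opened envelope 3, so this case is ruled out; weight (1/6)·0 = 0.
The weights sum to 7/18.
So P(the cheque in envelope 2 | the presenter opened envelope 3) = (1/6) / (7/18) = 3/7.

3/7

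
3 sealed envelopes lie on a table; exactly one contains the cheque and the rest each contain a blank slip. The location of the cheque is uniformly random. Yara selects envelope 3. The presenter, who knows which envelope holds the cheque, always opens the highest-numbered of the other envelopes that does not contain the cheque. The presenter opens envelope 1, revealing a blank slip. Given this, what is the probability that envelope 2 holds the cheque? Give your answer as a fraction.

Condition on the true location of the cheque.
If it is in envelope 1 (prior 1/3): the presenter opened envelope 1, so this case is ruled out; weight (1/3)·0 = 0.
If it is in envelope 2 (prior 1/3): envelope 1 is the highest-numbered option available, probability 1; weight (1/3)·1 = 1/3.
If it is in envelope 3 (prior 1/3): the presenter would have opened envelope 2 instead, probability 0; weight (1/3)·0 = 0.
The weights sum to 1/3.
So P(the cheque in envelope 2 | the presenter opened envelope 1) = (1/3) / (1/3) = 1.

1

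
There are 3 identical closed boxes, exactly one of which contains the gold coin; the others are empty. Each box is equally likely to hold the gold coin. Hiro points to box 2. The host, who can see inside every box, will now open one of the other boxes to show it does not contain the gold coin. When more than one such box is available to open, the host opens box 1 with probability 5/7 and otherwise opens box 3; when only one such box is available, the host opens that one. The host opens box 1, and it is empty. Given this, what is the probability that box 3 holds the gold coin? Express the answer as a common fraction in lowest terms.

7/12

Condition on the true location of the gold coin.
If it is in box 1 (prior 1/3): the host opened box 1, so this case is ruled out; weight (1/3)·0 = 0.
If it is in box 2 (prior 1/3): box 1 is available, opened with probability 5/7; weight (1/3)·(5/7) = 5/21.
If it is in box 3 (prior 1/3): only box 1 is available, probability 1; weight (1/3)·1 = 1/3.
The weights sum to 4/7.
So P(the gold coin in box 3 | the host opened box 1) = (1/3) / (4/7) = 7/12.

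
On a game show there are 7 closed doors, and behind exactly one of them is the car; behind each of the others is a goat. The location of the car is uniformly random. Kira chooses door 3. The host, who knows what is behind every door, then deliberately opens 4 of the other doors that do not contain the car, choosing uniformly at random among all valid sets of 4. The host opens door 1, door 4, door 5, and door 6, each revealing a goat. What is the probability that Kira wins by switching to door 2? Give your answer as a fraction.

3/7

Condition on the true location of the car.
If it is behind any of doors 1, 4, 5, and 6 (prior 1/7 each): that door was opened and seen not to hold the prize — ruled out; weight (1/7)·0 = 0 each.
If it is behind either of doors 2 and 7 (prior 1/7 each): the host has 5 equally likely choices, so probability 1/5; weight (1/7)·(1/5) = 1/35 each.
If it is behind door 3 (prior 1/7): the host has 15 equally likely choices, so probability 1/15; weight (1/7)·(1/15) = 1/105.
The weights sum to 1/15.
So P(the car behind door 2 | the host opened door 1, door 4, door 5, and door 6) = (1/35) / (1/15) = 3/7.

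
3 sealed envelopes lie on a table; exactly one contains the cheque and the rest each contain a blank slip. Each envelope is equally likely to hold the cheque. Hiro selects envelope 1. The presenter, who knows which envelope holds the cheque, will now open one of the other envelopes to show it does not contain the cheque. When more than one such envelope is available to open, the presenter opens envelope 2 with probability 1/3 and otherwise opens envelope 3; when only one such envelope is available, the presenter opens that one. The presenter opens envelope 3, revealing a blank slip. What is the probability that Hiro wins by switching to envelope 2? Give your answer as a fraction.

3/5

Apply Bayes' rule, conditioning on where the cheque actually is.
If it is in envelope 1 (prior 1/3): envelope 2 is available but not opened, probability 2/3; weight (1/3)·(2/3) = 2/9.
If it is in envelope 2 (prior 1/3): only envelope 3 is available, probability 1; weight (1/3)·1 = 1/3.
If it is in envelope 3 (prior 1/3): the presenter opened envelope 3, so this case is ruled out; weight (1/3)·0 = 0.
The weights sum to 5/9.
So P(the cheque in envelope 2 | the presenter opened envelope 3) = (1/3) / (5/9) = 3/5.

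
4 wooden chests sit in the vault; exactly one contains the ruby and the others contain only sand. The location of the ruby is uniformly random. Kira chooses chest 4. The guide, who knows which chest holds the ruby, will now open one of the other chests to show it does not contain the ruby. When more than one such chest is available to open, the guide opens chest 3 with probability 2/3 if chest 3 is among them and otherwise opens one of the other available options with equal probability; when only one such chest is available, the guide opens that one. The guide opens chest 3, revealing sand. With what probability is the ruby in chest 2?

1/3

Apply Bayes' rule, conditioning on where the ruby actually is.
If it is in any of chests 1, 2, and 4 (prior 1/4 each): chest 3 is available, opened with probability 2/3; weight (1/4)·(2/3) = 1/6 each.
If it is in chest 3 (prior 1/4): the guide opened chest 3, so this case is ruled out; weight (1/4)·0 = 0.
The weights sum to 1/2.
So P(the ruby in chest 2 | the guide opened chest 3) = (1/6) / (1/2) = 1/3.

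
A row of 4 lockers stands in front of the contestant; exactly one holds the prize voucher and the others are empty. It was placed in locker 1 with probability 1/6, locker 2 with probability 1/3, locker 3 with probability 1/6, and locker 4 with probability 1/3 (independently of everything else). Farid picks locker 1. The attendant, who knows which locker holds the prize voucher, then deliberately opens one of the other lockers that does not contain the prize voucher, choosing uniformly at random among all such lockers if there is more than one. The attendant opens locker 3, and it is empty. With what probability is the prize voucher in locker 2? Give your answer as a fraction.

3/7

Apply Bayes' rule, conditioning on where the prize voucher actually is.
If it is in locker 1 (prior 1/6): the attendant has 3 equally likely choices, so probability 1/3; weight (1/6)·(1/3) = 1/18.
If it is in either of lockers 2 and 4 (prior 1/3 each): the attendant has 2 equally likely choices, so probability 1/2; weight (1/3)·(1/2) = 1/6 each.
If it is in locker 3 (prior 1/6): the attendant opened locker 3, so this case is ruled out; weight (1/6)·0 = 0.
The weights sum to 7/18.
So P(the prize voucher in locker 2 | the attendant opened locker 3) = (1/6) / (7/18) = 3/7.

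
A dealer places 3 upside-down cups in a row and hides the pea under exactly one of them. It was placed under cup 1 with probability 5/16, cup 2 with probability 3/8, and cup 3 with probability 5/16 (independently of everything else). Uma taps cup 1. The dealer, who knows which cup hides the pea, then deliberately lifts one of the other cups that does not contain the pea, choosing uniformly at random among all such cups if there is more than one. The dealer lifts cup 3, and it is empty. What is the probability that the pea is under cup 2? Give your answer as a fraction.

12/17

Apply Bayes' rule, conditioning on where the pea actually is.
If it is under cup 1 (prior 5/16): the dealer has 2 equally likely choices, so probability 1/2; weight (5/16)·(1/2) = 5/32.
If it is under cup 2 (prior 3/8): the dealer has no choice, probability 1; weight (3/8)·1 = 3/8.
If it is under cup 3 (prior 5/16): the dealer opened cup 3, so this case is ruled out; weight (5/16)·0 = 0.
The weights sum to 17/32.
So P(the pea under cup 2 | the dealer opened cup 3) = (3/8) / (17/32) = 12/17.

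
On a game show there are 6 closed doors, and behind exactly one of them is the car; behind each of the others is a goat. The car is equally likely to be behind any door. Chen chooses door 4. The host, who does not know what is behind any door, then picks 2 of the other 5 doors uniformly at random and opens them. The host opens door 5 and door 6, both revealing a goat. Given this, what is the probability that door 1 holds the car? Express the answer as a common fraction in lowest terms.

1/4

Apply Bayes' rule, conditioning on where the car actually is.
If it is behind any of doors 1, 2, 3, and 4 (prior 1/6 each): the host picks exactly this set with probability 1/10 regardless, and none is the prize; weight (1/6)·(1/10) = 1/60 each.
If it is behind either of doors 5 and 6 (prior 1/6 each): that door was opened and seen not to hold the prize — ruled out; weight (1/6)·0 = 0 each.
The weights sum to 1/15.
So P(the car behind door 1 | the host opened door 5 and door 6) = (1/60) / (1/15) = 1/4.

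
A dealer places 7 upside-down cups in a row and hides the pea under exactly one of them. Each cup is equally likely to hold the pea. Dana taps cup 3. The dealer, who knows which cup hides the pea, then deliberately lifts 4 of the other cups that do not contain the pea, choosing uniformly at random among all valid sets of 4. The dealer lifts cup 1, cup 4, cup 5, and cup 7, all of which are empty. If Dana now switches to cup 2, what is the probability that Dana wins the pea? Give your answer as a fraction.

Consider each possible location of the pea in turn.
If it is under any of cups 1, 4, 5, and 7 (prior 1/7 each): that cup was opened and seen not to hold the prize — ruled out; weight (1/7)·0 = 0 each.
If it is under either of cups 2 and 6 (prior 1/7 each): the dealer has 5 equally likely choices, so probability 1/5; weight (1/7)·(1/5) = 1/35 each.
If it is under cup 3 (prior 1/7): the dealer has 15 equally likely choices, so probability 1/15; weight (1/7)·(1/15) = 1/105.
The weights sum to 1/15.
So P(the pea under cup 2 | the dealer opened cup 1, cup 4, cup 5, and cup 7) = (1/35) / (1/15) = 3/7.

3/7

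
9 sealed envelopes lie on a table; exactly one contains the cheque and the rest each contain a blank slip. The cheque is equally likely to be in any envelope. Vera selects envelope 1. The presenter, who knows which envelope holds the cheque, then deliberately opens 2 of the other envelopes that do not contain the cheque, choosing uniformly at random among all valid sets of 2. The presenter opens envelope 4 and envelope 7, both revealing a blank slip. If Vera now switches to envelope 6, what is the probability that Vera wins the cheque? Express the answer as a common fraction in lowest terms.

Apply Bayes' rule, conditioning on where the cheque actually is.
If it is in envelope 1 (prior 1/9): the presenter has 28 equally likely choices, so probability 1/28; weight (1/9)·(1/28) = 1/252.
If it is in any of envelopes 2, 3, 5, 6, 8, and 9 (prior 1/9 each): the presenter has 21 equally likely choices, so probability 1/21; weight (1/9)·(1/21) = 1/189 each.
If it is in either of envelopes 4 and 7 (prior 1/9 each): that envelope was opened and seen not to hold the prize — ruled out; weight (1/9)·0 = 0 each.
The weights sum to 1/28.
So P(the cheque in envelope 6 | the presenter opened envelope 4 and envelope 7) = (1/189) / (1/28) = 4/27.

4/27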